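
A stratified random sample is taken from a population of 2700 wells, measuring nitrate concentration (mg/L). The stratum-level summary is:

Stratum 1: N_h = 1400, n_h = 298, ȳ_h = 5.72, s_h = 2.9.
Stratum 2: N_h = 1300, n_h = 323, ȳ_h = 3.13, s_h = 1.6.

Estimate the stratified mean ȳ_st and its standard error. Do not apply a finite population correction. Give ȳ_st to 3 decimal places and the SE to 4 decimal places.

ȳ_st ≈ 4.473, SE ≈ 0.0971

ȳ_st = Σ W_h ȳ_h = (1400·5.72 + 1300·3.13)/2700 = 4.47296
V̂(ȳ_st) = Σ W_h² s_h²/n_h, with W_h = N_h/N and N = 2700:
  stratum 1: (1400/2700)²·2.9²/298 = 0.00758767
  stratum 2: (1300/2700)²·1.6²/323 = 0.00183737
V̂(ȳ_st) = 0.00942504
SE(ȳ_st) = √0.00942504 = 0.0970826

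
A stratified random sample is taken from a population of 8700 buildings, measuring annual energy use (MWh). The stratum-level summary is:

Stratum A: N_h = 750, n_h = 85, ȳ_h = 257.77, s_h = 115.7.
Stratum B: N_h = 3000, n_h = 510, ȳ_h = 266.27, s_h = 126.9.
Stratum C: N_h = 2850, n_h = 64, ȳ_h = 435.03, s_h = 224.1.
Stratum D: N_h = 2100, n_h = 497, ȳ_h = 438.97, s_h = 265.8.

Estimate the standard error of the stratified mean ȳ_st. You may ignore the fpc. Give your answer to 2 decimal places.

V̂(ȳ_st) = Σ W_h² s_h²/n_h, with W_h = N_h/N and N = 8700:
  stratum A: (750/8700)²·115.7²/85 = 1.17039
  stratum B: (3000/8700)²·126.9²/510 = 3.75454
  stratum C: (2850/8700)²·224.1²/64 = 84.2083
  stratum D: (2100/8700)²·265.8²/497 = 8.28235
V̂(ȳ_st) = 97.4156
SE(ȳ_st) = √97.4156 = 9.86993

SE(ȳ_st) ≈ 9.87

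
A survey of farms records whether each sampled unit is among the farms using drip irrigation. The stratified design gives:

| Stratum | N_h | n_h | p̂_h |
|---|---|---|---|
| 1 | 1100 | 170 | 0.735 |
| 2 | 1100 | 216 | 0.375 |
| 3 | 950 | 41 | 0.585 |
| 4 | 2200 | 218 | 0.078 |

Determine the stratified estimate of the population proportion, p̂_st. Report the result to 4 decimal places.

N = 5350; stratum weights W_h = N_h/N.
p̂_st = Σ W_h p̂_h = (1100·0.735 + 1100·0.375 + 950·0.585 + 2200·0.078)/5350 = 0.36418

p̂_st ≈ 0.3642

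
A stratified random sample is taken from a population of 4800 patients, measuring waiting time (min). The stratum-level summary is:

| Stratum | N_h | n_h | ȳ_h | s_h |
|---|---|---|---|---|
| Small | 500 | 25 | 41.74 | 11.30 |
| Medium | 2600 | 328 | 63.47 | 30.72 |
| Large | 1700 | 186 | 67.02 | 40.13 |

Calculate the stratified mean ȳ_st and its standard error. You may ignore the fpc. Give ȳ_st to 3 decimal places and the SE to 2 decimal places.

ȳ_st ≈ 62.464, SE ≈ 1.41

ȳ_st = Σ W_h ȳ_h = (500·41.74 + 2600·63.47 + 1700·67.02)/4800 = 62.46375
V̂(ȳ_st) = Σ W_h² s_h²/n_h, with W_h = N_h/N and N = 4800:
  stratum Small: (500/4800)²·11.30²/25 = 0.055421
  stratum Medium: (2600/4800)²·30.72²/328 = 0.844176
  stratum Large: (1700/4800)²·40.13²/186 = 1.08603
V̂(ȳ_st) = 1.98562
SE(ȳ_st) = √1.98562 = 1.40912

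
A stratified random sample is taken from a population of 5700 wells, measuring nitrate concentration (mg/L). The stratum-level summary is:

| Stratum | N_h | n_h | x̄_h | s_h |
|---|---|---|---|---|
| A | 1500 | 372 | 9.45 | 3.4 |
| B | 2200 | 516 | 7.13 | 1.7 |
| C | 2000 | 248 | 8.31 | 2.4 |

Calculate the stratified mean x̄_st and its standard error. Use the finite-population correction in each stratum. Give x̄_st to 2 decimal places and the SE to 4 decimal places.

x̄_st ≈ 8.15, SE ≈ 0.0690

x̄_st = Σ W_h x̄_h = (1500·9.45 + 2200·7.13 + 2000·8.31)/5700 = 8.15456
V̂(x̄_st) = Σ W_h² (1 − n_h/N_h) s_h²/n_h, with W_h = N_h/N and N = 5700:
  stratum A: (1500/5700)²·(1 − 372/1500)·3.4²/372 = 0.00161832
  stratum B: (2200/5700)²·(1 − 516/2200)·1.7²/516 = 0.00063865
  stratum C: (2000/5700)²·(1 − 248/2000)·2.4²/248 = 0.00250487
V̂(x̄_st) = 0.00476184
SE(x̄_st) = √0.00476184 = 0.0690061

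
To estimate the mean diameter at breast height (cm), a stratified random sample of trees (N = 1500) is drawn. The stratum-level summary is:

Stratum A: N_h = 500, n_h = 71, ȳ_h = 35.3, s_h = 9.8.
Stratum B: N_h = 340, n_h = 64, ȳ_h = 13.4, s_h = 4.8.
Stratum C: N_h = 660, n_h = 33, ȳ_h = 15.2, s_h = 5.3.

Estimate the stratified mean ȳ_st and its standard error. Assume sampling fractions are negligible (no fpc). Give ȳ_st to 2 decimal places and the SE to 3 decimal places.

ȳ_st ≈ 21.49, SE ≈ 0.578

ȳ_st = Σ W_h ȳ_h = (500·35.3 + 340·13.4 + 660·15.2)/1500 = 21.49200
V̂(ȳ_st) = Σ W_h² s_h²/n_h, with W_h = N_h/N and N = 1500:
  stratum A: (500/1500)²·9.8²/71 = 0.150297
  stratum B: (340/1500)²·4.8²/64 = 0.018496
  stratum C: (660/1500)²·5.3²/33 = 0.164795
V̂(ȳ_st) = 0.333588
SE(ȳ_st) = √0.333588 = 0.577571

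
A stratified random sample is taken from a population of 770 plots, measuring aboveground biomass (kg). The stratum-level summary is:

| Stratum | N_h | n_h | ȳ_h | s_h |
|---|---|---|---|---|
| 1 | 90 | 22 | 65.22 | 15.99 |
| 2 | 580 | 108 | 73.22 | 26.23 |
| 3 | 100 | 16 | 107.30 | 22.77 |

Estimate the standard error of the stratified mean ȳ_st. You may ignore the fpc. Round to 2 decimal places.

SE(ȳ_st) ≈ 2.08

V̂(ȳ_st) = Σ W_h² s_h²/n_h, with W_h = N_h/N and N = 770:
  stratum 1: (90/770)²·15.99²/22 = 0.158773
  stratum 2: (580/770)²·26.23²/108 = 3.61449
  stratum 3: (100/770)²·22.77²/16 = 0.546543
V̂(ȳ_st) = 4.31981
SE(ȳ_st) = √4.31981 = 2.07842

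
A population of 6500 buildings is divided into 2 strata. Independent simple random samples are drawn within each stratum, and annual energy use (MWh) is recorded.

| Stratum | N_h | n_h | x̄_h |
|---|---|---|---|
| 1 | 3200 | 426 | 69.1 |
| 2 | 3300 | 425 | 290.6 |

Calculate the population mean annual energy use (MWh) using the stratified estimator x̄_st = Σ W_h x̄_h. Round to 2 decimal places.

x̄_st ≈ 181.55

N = Σ N_h = 6500. Stratum weights W_h = N_h/N.
x̄_st = (3200·69.1 + 3300·290.6) / 6500 = 181.5538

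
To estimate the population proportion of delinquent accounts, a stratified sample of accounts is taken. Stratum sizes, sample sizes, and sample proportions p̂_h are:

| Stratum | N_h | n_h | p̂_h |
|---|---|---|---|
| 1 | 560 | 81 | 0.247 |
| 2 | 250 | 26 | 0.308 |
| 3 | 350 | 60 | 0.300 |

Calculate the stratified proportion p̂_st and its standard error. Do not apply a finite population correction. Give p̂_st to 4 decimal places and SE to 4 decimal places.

N = 1160; stratum weights W_h = N_h/N.
p̂_st = Σ W_h p̂_h = (560·0.247 + 250·0.308 + 350·0.300)/1160 = 0.27614
V̂(p̂_st) = Σ W_h² p̂_h(1−p̂_h)/(n_h−1):
  stratum 1: (560/1160)²·0.247·0.753/80 = 0.000541829
  stratum 2: (250/1160)²·0.308·0.692/25 = 0.000395987
  stratum 3: (350/1160)²·0.300·0.700/59 = 0.000324032
V̂(p̂_st) = 0.00126185; SE = √V̂ = 0.0355225

p̂_st ≈ 0.2761, SE ≈ 0.0355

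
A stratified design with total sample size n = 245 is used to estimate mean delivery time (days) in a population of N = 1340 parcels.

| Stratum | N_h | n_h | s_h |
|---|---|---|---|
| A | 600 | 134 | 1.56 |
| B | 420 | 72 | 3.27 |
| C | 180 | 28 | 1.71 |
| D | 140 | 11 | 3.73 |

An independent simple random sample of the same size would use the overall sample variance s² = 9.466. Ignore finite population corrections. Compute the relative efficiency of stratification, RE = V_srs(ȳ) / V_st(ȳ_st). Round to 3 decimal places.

RE ≈ 1.139

V̂(ȳ_st) = Σ W_h² s_h²/n_h, with W_h = N_h/N and N = 1340:
  stratum A: (600/1340)²·1.56²/134 = 0.00364114
  stratum B: (420/1340)²·3.27²/72 = 0.0145899
  stratum C: (180/1340)²·1.71²/28 = 0.00188438
  stratum D: (140/1340)²·3.73²/11 = 0.0138061
V_st = 0.0339215
V_srs = s²/n = 9.466/245 = 0.0386367
Relative efficiency = V_srs / V_st = 0.0386367/0.0339215 = 1.1390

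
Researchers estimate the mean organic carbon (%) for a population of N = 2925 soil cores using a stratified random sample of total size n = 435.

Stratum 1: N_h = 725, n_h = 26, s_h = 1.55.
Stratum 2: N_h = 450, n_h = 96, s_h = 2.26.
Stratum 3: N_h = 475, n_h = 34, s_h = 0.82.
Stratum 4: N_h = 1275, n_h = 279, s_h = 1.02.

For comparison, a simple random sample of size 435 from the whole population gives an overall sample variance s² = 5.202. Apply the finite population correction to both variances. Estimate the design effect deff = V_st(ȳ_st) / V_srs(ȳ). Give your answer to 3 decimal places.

deff ≈ 0.737

V̂(ȳ_st) = Σ W_h² (1 − n_h/N_h) s_h²/n_h, with W_h = N_h/N and N = 2925:
  stratum 1: (725/2925)²·(1 − 26/725)·1.55²/26 = 0.00547335
  stratum 2: (450/2925)²·(1 − 96/450)·2.26²/96 = 0.000990626
  stratum 3: (475/2925)²·(1 − 34/475)·0.82²/34 = 0.000484205
  stratum 4: (1275/2925)²·(1 − 279/1275)·1.02²/279 = 0.000553495
V_st = 0.00750168
V_srs = (1 − 435/2925)·5.202/435 = 0.0101802
deff = V_st / V_srs = 0.00750168/0.0101802 = 0.7369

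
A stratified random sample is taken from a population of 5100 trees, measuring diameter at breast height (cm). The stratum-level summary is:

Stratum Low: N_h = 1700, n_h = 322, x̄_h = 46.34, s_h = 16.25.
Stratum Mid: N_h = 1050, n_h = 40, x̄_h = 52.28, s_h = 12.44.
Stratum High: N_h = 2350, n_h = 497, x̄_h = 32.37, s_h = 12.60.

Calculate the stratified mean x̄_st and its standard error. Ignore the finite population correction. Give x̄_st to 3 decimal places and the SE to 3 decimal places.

x̄_st ≈ 41.126, SE ≈ 0.568

x̄_st = Σ W_h x̄_h = (1700·46.34 + 1050·52.28 + 2350·32.37)/5100 = 41.12578
V̂(x̄_st) = Σ W_h² s_h²/n_h, with W_h = N_h/N and N = 5100:
  stratum Low: (1700/5100)²·16.25²/322 = 0.0911189
  stratum Mid: (1050/5100)²·12.44²/40 = 0.163991
  stratum High: (2350/5100)²·12.60²/497 = 0.0678235
V̂(x̄_st) = 0.322933
SE(x̄_st) = √0.322933 = 0.568272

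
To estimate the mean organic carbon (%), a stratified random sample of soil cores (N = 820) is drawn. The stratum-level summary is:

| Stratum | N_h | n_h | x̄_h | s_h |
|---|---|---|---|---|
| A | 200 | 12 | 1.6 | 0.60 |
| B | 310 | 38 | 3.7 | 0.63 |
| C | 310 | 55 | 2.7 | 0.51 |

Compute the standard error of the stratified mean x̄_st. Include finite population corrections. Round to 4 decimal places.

V̂(x̄_st) = Σ W_h² (1 − n_h/N_h) s_h²/n_h, with W_h = N_h/N and N = 820:
  stratum A: (200/820)²·(1 − 12/200)·0.60²/12 = 0.00167757
  stratum B: (310/820)²·(1 − 38/310)·0.63²/38 = 0.00130979
  stratum C: (310/820)²·(1 − 55/310)·0.51²/55 = 0.000555971
V̂(x̄_st) = 0.00354333
SE(x̄_st) = √0.00354333 = 0.0595259

SE(x̄_st) ≈ 0.0595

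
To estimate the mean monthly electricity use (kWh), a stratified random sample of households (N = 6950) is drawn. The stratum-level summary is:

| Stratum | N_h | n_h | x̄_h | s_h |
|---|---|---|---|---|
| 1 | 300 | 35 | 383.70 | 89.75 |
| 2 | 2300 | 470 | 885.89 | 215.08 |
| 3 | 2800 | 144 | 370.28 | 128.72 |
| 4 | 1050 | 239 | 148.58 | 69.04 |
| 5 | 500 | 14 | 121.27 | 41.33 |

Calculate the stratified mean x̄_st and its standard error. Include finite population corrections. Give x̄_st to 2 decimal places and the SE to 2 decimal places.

x̄_st = Σ W_h x̄_h = (300·383.70 + 2300·885.89 + 2800·370.28 + 1050·148.58 + 500·121.27)/6950 = 490.08417
V̂(x̄_st) = Σ W_h² (1 − n_h/N_h) s_h²/n_h, with W_h = N_h/N and N = 6950:
  stratum 1: (300/6950)²·(1 − 35/300)·89.75²/35 = 0.37879
  stratum 2: (2300/6950)²·(1 − 470/2300)·215.08²/470 = 8.57653
  stratum 3: (2800/6950)²·(1 − 144/2800)·128.72²/144 = 17.7152
  stratum 4: (1050/6950)²·(1 − 239/1050)·69.04²/239 = 0.351596
  stratum 5: (500/6950)²·(1 − 14/500)·41.33²/14 = 0.613818
V̂(x̄_st) = 27.6359
SE(x̄_st) = √27.6359 = 5.25699

x̄_st ≈ 490.08, SE ≈ 5.26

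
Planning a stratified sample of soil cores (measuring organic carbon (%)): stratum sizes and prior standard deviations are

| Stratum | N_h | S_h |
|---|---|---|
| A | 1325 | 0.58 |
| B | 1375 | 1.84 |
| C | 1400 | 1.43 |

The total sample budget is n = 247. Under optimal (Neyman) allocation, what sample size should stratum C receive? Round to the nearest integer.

93

Neyman allocation: n_h = n · N_h S_h / Σ N_i S_i, with n = 247.
  stratum A: N_h·S_h = 1325·0.58 = 768.50
  stratum B: N_h·S_h = 1375·1.84 = 2530.00
  stratum C: N_h·S_h = 1400·1.43 = 2002.00
Σ N_h S_h = 5300.50
n for stratum C = 247·2002.00/5300.50 = 93.292 → 93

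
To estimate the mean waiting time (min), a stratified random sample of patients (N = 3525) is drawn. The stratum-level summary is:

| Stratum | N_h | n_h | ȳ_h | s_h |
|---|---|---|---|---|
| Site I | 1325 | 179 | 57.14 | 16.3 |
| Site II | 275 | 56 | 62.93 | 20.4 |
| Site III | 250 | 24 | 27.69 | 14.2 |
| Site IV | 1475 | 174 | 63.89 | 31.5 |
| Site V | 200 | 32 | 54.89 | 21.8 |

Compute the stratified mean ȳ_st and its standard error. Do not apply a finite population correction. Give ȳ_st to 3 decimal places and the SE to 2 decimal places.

ȳ_st ≈ 58.200, SE ≈ 1.16

ȳ_st = Σ W_h ȳ_h = (1325·57.14 + 275·62.93 + 250·27.69 + 1475·63.89 + 200·54.89)/3525 = 58.19986
V̂(ȳ_st) = Σ W_h² s_h²/n_h, with W_h = N_h/N and N = 3525:
  stratum Site I: (1325/3525)²·16.3²/179 = 0.209718
  stratum Site II: (275/3525)²·20.4²/56 = 0.0452293
  stratum Site III: (250/3525)²·14.2²/24 = 0.0422598
  stratum Site IV: (1475/3525)²·31.5²/174 = 0.998476
  stratum Site V: (200/3525)²·21.8²/32 = 0.0478085
V̂(ȳ_st) = 1.34349
SE(ȳ_st) = √1.34349 = 1.15909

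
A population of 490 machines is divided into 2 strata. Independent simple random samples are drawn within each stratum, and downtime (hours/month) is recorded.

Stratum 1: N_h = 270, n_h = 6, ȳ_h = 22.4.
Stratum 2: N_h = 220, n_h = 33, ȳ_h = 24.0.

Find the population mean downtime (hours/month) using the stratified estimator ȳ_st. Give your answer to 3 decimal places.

ȳ_st ≈ 23.118

N = Σ N_h = 490. Stratum weights W_h = N_h/N.
ȳ_st = (270·22.4 + 220·24.0) / 490 = 23.11837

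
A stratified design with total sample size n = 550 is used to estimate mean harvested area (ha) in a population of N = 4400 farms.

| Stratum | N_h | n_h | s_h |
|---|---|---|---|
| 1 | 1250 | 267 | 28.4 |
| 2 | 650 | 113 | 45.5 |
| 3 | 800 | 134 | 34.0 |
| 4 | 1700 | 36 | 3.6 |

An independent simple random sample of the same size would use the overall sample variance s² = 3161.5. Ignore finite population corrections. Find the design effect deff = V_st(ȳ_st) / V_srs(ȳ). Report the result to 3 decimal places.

V̂(ȳ_st) = Σ W_h² s_h²/n_h, with W_h = N_h/N and N = 4400:
  stratum 1: (1250/4400)²·28.4²/267 = 0.243804
  stratum 2: (650/4400)²·45.5²/113 = 0.399821
  stratum 3: (800/4400)²·34.0²/134 = 0.285186
  stratum 4: (1700/4400)²·3.6²/36 = 0.0537397
V_st = 0.98255
V_srs = s²/n = 3161.5/550 = 5.74818
deff = V_st / V_srs = 0.98255/5.74818 = 0.1709

deff ≈ 0.171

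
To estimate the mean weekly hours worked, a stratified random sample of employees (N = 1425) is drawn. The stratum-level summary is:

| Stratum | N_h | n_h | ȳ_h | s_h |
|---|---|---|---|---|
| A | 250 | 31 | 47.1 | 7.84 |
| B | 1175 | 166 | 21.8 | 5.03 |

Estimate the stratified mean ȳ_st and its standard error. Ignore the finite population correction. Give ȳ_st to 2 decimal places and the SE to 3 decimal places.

ȳ_st = Σ W_h ȳ_h = (250·47.1 + 1175·21.8)/1425 = 26.23860
V̂(ȳ_st) = Σ W_h² s_h²/n_h, with W_h = N_h/N and N = 1425:
  stratum A: (250/1425)²·7.84²/31 = 0.0610268
  stratum B: (1175/1425)²·5.03²/166 = 0.103627
V̂(ȳ_st) = 0.164654
SE(ȳ_st) = √0.164654 = 0.405776

ȳ_st ≈ 26.24, SE ≈ 0.406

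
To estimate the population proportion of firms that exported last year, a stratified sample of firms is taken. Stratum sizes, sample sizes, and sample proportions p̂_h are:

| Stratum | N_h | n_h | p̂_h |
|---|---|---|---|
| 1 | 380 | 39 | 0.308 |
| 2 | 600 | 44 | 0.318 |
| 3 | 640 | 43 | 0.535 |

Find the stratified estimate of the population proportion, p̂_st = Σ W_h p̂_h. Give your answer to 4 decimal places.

N = 1620; stratum weights W_h = N_h/N.
p̂_st = Σ W_h p̂_h = (380·0.308 + 600·0.318 + 640·0.535)/1620 = 0.40138

p̂_st ≈ 0.4014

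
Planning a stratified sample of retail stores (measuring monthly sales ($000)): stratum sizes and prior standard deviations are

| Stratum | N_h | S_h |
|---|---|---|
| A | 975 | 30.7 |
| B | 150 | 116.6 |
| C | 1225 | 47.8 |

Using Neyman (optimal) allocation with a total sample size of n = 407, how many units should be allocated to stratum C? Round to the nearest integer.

Neyman allocation: n_h = n · N_h S_h / Σ N_i S_i, with n = 407.
  stratum A: N_h·S_h = 975·30.7 = 29932.50
  stratum B: N_h·S_h = 150·116.6 = 17490.00
  stratum C: N_h·S_h = 1225·47.8 = 58555.00
Σ N_h S_h = 105977.50
n for stratum C = 407·58555.00/105977.50 = 224.877 → 225

225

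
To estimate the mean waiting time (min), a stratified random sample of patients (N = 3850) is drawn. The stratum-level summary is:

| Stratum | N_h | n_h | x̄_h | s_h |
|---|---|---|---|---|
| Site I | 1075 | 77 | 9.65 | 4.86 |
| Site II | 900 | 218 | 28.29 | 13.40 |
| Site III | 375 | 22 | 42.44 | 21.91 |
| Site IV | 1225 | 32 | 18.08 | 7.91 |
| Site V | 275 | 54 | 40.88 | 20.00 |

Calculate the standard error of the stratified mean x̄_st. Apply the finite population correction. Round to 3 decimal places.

SE(x̄_st) ≈ 0.689

V̂(x̄_st) = Σ W_h² (1 − n_h/N_h) s_h²/n_h, with W_h = N_h/N and N = 3850:
  stratum Site I: (1075/3850)²·(1 − 77/1075)·4.86²/77 = 0.0222024
  stratum Site II: (900/3850)²·(1 − 218/900)·13.40²/218 = 0.0341082
  stratum Site III: (375/3850)²·(1 − 22/375)·21.91²/22 = 0.194871
  stratum Site IV: (1225/3850)²·(1 − 32/1225)·7.91²/32 = 0.192778
  stratum Site V: (275/3850)²·(1 − 54/275)·20.00²/54 = 0.0303717
V̂(x̄_st) = 0.474331
SE(x̄_st) = √0.474331 = 0.688717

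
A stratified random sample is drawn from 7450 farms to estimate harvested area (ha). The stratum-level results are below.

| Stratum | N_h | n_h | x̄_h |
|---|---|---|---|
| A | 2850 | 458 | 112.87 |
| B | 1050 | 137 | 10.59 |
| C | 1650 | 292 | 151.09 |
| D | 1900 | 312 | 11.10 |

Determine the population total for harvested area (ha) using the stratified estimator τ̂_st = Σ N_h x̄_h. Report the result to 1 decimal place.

τ̂_st = Σ N_h x̄_h = 2850·112.87 + 1050·10.59 + 1650·151.09 + 1900·11.10 = 603187.5

τ̂_st ≈ 603187.5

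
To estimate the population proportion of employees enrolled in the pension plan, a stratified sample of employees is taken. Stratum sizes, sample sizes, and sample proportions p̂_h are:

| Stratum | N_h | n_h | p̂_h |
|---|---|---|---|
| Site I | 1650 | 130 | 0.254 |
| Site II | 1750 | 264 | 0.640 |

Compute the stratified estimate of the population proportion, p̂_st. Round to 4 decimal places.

p̂_st ≈ 0.4527

N = 3400; stratum weights W_h = N_h/N.
p̂_st = Σ W_h p̂_h = (1650·0.254 + 1750·0.640)/3400 = 0.45268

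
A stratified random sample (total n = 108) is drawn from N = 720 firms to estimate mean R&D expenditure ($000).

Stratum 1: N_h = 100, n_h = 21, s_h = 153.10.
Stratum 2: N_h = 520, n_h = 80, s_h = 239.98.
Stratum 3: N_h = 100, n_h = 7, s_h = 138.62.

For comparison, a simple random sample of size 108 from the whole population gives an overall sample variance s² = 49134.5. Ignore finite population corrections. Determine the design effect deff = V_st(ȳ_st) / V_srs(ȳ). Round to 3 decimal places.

V̂(ȳ_st) = Σ W_h² s_h²/n_h, with W_h = N_h/N and N = 720:
  stratum 1: (100/720)²·153.10²/21 = 21.5311
  stratum 2: (520/720)²·239.98²/80 = 375.493
  stratum 3: (100/720)²·138.62²/7 = 52.9528
V_st = 449.977
V_srs = s²/n = 49134.5/108 = 454.949
deff = V_st / V_srs = 449.977/454.949 = 0.9891

deff ≈ 0.989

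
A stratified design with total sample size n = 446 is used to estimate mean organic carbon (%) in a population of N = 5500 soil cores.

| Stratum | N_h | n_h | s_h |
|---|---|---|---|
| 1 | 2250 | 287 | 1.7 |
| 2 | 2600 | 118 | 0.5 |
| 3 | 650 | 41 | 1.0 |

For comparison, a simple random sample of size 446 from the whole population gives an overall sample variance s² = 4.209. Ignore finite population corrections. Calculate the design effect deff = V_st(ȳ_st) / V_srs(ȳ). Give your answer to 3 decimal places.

deff ≈ 0.265

V̂(ȳ_st) = Σ W_h² s_h²/n_h, with W_h = N_h/N and N = 5500:
  stratum 1: (2250/5500)²·1.7²/287 = 0.00168522
  stratum 2: (2600/5500)²·0.5²/118 = 0.000473456
  stratum 3: (650/5500)²·1.0²/41 = 0.000340657
V_st = 0.00249933
V_srs = s²/n = 4.209/446 = 0.00943722
deff = V_st / V_srs = 0.00249933/0.00943722 = 0.2648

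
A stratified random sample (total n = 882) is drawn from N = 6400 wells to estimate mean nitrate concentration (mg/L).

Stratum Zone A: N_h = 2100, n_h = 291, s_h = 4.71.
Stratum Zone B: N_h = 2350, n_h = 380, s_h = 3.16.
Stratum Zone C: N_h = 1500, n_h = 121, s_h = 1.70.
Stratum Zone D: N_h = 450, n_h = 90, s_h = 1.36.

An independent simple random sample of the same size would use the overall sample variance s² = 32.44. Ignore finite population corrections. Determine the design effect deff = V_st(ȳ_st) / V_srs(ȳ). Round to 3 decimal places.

deff ≈ 0.358

V̂(ȳ_st) = Σ W_h² s_h²/n_h, with W_h = N_h/N and N = 6400:
  stratum Zone A: (2100/6400)²·4.71²/291 = 0.00820781
  stratum Zone B: (2350/6400)²·3.16²/380 = 0.00354296
  stratum Zone C: (1500/6400)²·1.70²/121 = 0.001312
  stratum Zone D: (450/6400)²·1.36²/90 = 0.000101602
V_st = 0.0131644
V_srs = s²/n = 32.44/882 = 0.03678
deff = V_st / V_srs = 0.0131644/0.03678 = 0.3579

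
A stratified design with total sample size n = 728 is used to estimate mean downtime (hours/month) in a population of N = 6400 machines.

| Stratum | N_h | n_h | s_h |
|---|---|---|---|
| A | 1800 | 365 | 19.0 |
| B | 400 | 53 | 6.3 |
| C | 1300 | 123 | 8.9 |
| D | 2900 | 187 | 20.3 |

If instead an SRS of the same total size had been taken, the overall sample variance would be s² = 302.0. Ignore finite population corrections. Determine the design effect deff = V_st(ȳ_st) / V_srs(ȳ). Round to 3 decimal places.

V̂(ȳ_st) = Σ W_h² s_h²/n_h, with W_h = N_h/N and N = 6400:
  stratum A: (1800/6400)²·19.0²/365 = 0.0782347
  stratum B: (400/6400)²·6.3²/53 = 0.00292527
  stratum C: (1300/6400)²·8.9²/123 = 0.0265706
  stratum D: (2900/6400)²·20.3²/187 = 0.452467
V_st = 0.560197
V_srs = s²/n = 302.0/728 = 0.414835
deff = V_st / V_srs = 0.560197/0.414835 = 1.3504

deff ≈ 1.350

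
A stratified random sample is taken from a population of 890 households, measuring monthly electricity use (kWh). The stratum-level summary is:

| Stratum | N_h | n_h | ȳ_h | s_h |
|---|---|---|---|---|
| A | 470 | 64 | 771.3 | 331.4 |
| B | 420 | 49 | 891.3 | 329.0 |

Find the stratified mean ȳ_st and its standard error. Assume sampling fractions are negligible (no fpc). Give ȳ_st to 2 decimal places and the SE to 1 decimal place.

ȳ_st ≈ 827.93, SE ≈ 31.2

ȳ_st = Σ W_h ȳ_h = (470·771.3 + 420·891.3)/890 = 827.92921
V̂(ȳ_st) = Σ W_h² s_h²/n_h, with W_h = N_h/N and N = 890:
  stratum A: (470/890)²·331.4²/64 = 478.565
  stratum B: (420/890)²·329.0²/49 = 491.942
V̂(ȳ_st) = 970.507
SE(ȳ_st) = √970.507 = 31.153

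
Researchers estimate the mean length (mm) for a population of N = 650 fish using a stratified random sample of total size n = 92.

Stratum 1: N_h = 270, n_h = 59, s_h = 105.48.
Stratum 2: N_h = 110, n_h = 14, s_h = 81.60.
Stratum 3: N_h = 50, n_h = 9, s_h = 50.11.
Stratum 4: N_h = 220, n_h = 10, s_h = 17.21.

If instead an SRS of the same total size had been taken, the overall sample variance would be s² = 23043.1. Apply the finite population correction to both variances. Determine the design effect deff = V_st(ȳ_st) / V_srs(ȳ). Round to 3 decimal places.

deff ≈ 0.195

V̂(ȳ_st) = Σ W_h² (1 − n_h/N_h) s_h²/n_h, with W_h = N_h/N and N = 650:
  stratum 1: (270/650)²·(1 − 59/270)·105.48²/59 = 25.4277
  stratum 2: (110/650)²·(1 − 14/110)·81.60²/14 = 11.8875
  stratum 3: (50/650)²·(1 − 9/50)·50.11²/9 = 1.35373
  stratum 4: (220/650)²·(1 − 10/220)·17.21²/10 = 3.23875
V_st = 41.9077
V_srs = (1 − 92/650)·23043.1/92 = 215.018
deff = V_st / V_srs = 41.9077/215.018 = 0.1949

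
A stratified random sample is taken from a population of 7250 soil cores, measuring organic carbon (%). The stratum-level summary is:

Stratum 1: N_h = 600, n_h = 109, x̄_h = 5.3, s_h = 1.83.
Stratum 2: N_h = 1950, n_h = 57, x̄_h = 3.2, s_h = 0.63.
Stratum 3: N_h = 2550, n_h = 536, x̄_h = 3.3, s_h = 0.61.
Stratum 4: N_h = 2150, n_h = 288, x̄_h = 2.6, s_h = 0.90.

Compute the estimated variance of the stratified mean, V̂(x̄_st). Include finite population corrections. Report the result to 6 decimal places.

V̂(x̄_st) ≈ 0.000943

V̂(x̄_st) = Σ W_h² (1 − n_h/N_h) s_h²/n_h, with W_h = N_h/N and N = 7250:
  stratum 1: (600/7250)²·(1 − 109/600)·1.83²/109 = 0.0001722
  stratum 2: (1950/7250)²·(1 − 57/1950)·0.63²/57 = 0.000489007
  stratum 3: (2550/7250)²·(1 − 536/2550)·0.61²/536 = 6.78295e-05
  stratum 4: (2150/7250)²·(1 − 288/2150)·0.90²/288 = 0.000214207
V̂(x̄_st) = 0.000943244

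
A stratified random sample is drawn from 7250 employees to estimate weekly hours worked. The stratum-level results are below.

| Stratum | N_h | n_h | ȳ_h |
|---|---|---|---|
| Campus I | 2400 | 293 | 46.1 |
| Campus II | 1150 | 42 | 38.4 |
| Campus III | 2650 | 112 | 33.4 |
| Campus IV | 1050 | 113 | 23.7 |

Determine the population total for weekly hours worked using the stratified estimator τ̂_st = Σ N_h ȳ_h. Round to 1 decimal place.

τ̂_st ≈ 268195.0

τ̂_st = Σ N_h ȳ_h = 2400·46.1 + 1150·38.4 + 2650·33.4 + 1050·23.7 = 268195.0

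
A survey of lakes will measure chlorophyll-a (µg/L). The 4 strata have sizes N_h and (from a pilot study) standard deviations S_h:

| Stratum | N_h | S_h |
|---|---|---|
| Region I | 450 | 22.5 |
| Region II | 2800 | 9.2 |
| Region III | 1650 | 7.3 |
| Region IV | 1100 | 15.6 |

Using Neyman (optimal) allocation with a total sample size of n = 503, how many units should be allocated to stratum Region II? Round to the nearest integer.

199

Neyman allocation: n_h = n · N_h S_h / Σ N_i S_i, with n = 503.
  stratum Region I: N_h·S_h = 450·22.5 = 10125.00
  stratum Region II: N_h·S_h = 2800·9.2 = 25760.00
  stratum Region III: N_h·S_h = 1650·7.3 = 12045.00
  stratum Region IV: N_h·S_h = 1100·15.6 = 17160.00
Σ N_h S_h = 65090.00
n for stratum Region II = 503·25760.00/65090.00 = 199.067 → 199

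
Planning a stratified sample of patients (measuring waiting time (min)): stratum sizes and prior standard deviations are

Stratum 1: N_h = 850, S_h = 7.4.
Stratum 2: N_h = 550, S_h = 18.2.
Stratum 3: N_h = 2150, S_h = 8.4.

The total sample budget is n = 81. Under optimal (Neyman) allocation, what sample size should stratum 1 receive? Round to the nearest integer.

15

Neyman allocation: n_h = n · N_h S_h / Σ N_i S_i, with n = 81.
  stratum 1: N_h·S_h = 850·7.4 = 6290.00
  stratum 2: N_h·S_h = 550·18.2 = 10010.00
  stratum 3: N_h·S_h = 2150·8.4 = 18060.00
Σ N_h S_h = 34360.00
n for stratum 1 = 81·6290.00/34360.00 = 14.828 → 15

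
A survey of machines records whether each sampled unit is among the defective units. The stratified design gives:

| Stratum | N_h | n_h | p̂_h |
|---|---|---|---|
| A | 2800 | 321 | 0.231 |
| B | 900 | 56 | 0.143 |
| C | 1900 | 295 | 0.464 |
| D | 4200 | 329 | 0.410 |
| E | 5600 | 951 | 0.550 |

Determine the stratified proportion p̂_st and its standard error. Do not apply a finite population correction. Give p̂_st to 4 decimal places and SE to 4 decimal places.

p̂_st ≈ 0.4194, SE ≈ 0.0113

N = 15400; stratum weights W_h = N_h/N.
p̂_st = Σ W_h p̂_h = (2800·0.231 + 900·0.143 + 1900·0.464 + 4200·0.410 + 5600·0.550)/15400 = 0.41942
V̂(p̂_st) = Σ W_h² p̂_h(1−p̂_h)/(n_h−1):
  stratum A: (2800/15400)²·0.231·0.769/320 = 1.83511e-05
  stratum B: (900/15400)²·0.143·0.857/55 = 7.61023e-06
  stratum C: (1900/15400)²·0.464·0.536/294 = 1.28766e-05
  stratum D: (4200/15400)²·0.410·0.590/328 = 5.48554e-05
  stratum E: (5600/15400)²·0.550·0.450/950 = 3.44498e-05
V̂(p̂_st) = 0.000128143; SE = √V̂ = 0.01132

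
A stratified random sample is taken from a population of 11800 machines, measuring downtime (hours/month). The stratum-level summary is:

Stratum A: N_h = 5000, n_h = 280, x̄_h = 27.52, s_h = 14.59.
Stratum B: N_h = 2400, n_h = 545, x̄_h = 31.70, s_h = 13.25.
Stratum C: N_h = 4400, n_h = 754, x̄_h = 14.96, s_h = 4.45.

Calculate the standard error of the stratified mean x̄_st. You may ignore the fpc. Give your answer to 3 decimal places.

V̂(x̄_st) = Σ W_h² s_h²/n_h, with W_h = N_h/N and N = 11800:
  stratum A: (5000/11800)²·14.59²/280 = 0.136499
  stratum B: (2400/11800)²·13.25²/545 = 0.0133258
  stratum C: (4400/11800)²·4.45²/754 = 0.00365166
V̂(x̄_st) = 0.153476
SE(x̄_st) = √0.153476 = 0.39176

SE(x̄_st) ≈ 0.392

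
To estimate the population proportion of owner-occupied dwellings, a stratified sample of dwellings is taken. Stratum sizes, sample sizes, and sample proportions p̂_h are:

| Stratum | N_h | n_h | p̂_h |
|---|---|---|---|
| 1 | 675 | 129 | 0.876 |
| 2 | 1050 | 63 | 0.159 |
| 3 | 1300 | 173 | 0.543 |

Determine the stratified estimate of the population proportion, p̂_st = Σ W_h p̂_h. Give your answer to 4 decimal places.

N = 3025; stratum weights W_h = N_h/N.
p̂_st = Σ W_h p̂_h = (675·0.876 + 1050·0.159 + 1300·0.543)/3025 = 0.48402

p̂_st ≈ 0.4840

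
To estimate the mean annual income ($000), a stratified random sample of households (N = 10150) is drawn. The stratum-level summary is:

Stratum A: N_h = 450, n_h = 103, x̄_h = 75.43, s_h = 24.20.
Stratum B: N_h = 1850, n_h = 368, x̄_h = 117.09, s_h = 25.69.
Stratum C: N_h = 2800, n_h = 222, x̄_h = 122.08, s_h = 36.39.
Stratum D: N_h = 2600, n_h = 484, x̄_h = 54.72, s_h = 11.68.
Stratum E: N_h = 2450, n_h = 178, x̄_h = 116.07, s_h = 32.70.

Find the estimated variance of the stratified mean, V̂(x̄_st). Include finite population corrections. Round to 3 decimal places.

V̂(x̄_st) ≈ 0.814

V̂(x̄_st) = Σ W_h² (1 − n_h/N_h) s_h²/n_h, with W_h = N_h/N and N = 10150:
  stratum A: (450/10150)²·(1 − 103/450)·24.20²/103 = 0.00861794
  stratum B: (1850/10150)²·(1 − 368/1850)·25.69²/368 = 0.0477275
  stratum C: (2800/10150)²·(1 − 222/2800)·36.39²/222 = 0.417946
  stratum D: (2600/10150)²·(1 − 484/2600)·11.68²/484 = 0.0150521
  stratum E: (2450/10150)²·(1 − 178/2450)·32.70²/178 = 0.324577
V̂(x̄_st) = 0.81392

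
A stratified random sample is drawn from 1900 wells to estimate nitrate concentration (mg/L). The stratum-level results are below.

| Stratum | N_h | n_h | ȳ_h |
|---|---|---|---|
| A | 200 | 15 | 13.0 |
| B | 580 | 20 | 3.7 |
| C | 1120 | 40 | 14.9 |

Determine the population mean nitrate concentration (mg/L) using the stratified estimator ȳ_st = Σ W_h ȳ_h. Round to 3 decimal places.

N = Σ N_h = 1900. Stratum weights W_h = N_h/N.
ȳ_st = (200·13.0 + 580·3.7 + 1120·14.9) / 1900 = 11.28105

ȳ_st ≈ 11.281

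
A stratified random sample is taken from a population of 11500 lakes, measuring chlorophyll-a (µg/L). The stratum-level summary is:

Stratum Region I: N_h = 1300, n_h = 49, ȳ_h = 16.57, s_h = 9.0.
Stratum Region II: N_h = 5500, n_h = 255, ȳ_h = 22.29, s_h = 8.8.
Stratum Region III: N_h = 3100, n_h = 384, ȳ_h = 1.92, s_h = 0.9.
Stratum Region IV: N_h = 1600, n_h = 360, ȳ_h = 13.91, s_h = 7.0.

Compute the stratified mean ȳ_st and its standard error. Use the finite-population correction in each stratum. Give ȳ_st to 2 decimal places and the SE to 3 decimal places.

ȳ_st ≈ 14.99, SE ≈ 0.298

ȳ_st = Σ W_h ȳ_h = (1300·16.57 + 5500·22.29 + 3100·1.92 + 1600·13.91)/11500 = 14.98643
V̂(ȳ_st) = Σ W_h² (1 − n_h/N_h) s_h²/n_h, with W_h = N_h/N and N = 11500:
  stratum Region I: (1300/11500)²·(1 − 49/1300)·9.0²/49 = 0.020328
  stratum Region II: (5500/11500)²·(1 − 255/5500)·8.8²/255 = 0.0662426
  stratum Region III: (3100/11500)²·(1 − 384/3100)·0.9²/384 = 0.000134292
  stratum Region IV: (1600/11500)²·(1 − 360/1600)·7.0²/360 = 0.00204192
V̂(ȳ_st) = 0.0887468
SE(ȳ_st) = √0.0887468 = 0.297904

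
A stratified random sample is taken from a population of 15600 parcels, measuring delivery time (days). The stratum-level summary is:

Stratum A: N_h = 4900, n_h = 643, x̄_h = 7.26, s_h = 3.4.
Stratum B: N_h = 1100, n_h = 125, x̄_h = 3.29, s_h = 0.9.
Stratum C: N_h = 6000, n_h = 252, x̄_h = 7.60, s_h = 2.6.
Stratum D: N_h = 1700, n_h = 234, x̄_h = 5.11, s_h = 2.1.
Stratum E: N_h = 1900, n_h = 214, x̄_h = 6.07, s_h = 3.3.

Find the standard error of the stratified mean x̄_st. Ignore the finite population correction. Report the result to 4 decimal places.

SE(x̄_st) ≈ 0.0822

V̂(x̄_st) = Σ W_h² s_h²/n_h, with W_h = N_h/N and N = 15600:
  stratum A: (4900/15600)²·3.4²/643 = 0.00177374
  stratum B: (1100/15600)²·0.9²/125 = 3.22189e-05
  stratum C: (6000/15600)²·2.6²/252 = 0.00396825
  stratum D: (1700/15600)²·2.1²/234 = 0.000223806
  stratum E: (1900/15600)²·3.3²/214 = 0.00075487
V̂(x̄_st) = 0.00675289
SE(x̄_st) = √0.00675289 = 0.082176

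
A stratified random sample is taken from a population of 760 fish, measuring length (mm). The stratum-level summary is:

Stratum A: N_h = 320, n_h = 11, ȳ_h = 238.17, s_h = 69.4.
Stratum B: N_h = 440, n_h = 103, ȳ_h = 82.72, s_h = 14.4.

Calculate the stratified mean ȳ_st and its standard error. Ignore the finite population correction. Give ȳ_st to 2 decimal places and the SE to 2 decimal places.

ȳ_st = Σ W_h ȳ_h = (320·238.17 + 440·82.72)/760 = 148.17263
V̂(ȳ_st) = Σ W_h² s_h²/n_h, with W_h = N_h/N and N = 760:
  stratum A: (320/760)²·69.4²/11 = 77.6245
  stratum B: (440/760)²·14.4²/103 = 0.674786
V̂(ȳ_st) = 78.2993
SE(ȳ_st) = √78.2993 = 8.84869

ȳ_st ≈ 148.17, SE ≈ 8.85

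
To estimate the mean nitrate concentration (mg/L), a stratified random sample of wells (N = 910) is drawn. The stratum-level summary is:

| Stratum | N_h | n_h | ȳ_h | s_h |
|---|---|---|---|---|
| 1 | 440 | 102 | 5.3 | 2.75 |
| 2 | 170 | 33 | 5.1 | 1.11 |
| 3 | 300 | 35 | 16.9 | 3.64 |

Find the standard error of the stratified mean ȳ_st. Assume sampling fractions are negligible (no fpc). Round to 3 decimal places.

SE(ȳ_st) ≈ 0.244

V̂(ȳ_st) = Σ W_h² s_h²/n_h, with W_h = N_h/N and N = 910:
  stratum 1: (440/910)²·2.75²/102 = 0.0173336
  stratum 2: (170/910)²·1.11²/33 = 0.00130301
  stratum 3: (300/910)²·3.64²/35 = 0.0411429
V̂(ȳ_st) = 0.0597794
SE(ȳ_st) = √0.0597794 = 0.244498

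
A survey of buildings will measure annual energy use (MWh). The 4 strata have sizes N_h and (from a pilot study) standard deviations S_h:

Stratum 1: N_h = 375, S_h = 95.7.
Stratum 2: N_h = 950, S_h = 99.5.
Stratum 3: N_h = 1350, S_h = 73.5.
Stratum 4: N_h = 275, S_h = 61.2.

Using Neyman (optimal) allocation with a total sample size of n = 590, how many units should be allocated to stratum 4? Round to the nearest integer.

Neyman allocation: n_h = n · N_h S_h / Σ N_i S_i, with n = 590.
  stratum 1: N_h·S_h = 375·95.7 = 35887.50
  stratum 2: N_h·S_h = 950·99.5 = 94525.00
  stratum 3: N_h·S_h = 1350·73.5 = 99225.00
  stratum 4: N_h·S_h = 275·61.2 = 16830.00
Σ N_h S_h = 246467.50
n for stratum 4 = 590·16830.00/246467.50 = 40.288 → 40

40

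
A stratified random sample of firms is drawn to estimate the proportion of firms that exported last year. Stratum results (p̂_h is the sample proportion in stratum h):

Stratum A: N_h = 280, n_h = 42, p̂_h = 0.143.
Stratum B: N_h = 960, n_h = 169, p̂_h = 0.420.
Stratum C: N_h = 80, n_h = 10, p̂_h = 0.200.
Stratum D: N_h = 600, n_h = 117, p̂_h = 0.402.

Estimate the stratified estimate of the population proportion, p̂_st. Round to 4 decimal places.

p̂_st ≈ 0.3648

N = 1920; stratum weights W_h = N_h/N.
p̂_st = Σ W_h p̂_h = (280·0.143 + 960·0.420 + 80·0.200 + 600·0.402)/1920 = 0.36481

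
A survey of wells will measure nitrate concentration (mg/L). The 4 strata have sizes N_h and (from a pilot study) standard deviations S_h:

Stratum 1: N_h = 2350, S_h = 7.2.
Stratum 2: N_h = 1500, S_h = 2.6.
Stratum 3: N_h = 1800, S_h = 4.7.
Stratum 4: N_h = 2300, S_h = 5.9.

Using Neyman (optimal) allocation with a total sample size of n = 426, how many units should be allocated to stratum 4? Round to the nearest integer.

135

Neyman allocation: n_h = n · N_h S_h / Σ N_i S_i, with n = 426.
  stratum 1: N_h·S_h = 2350·7.2 = 16920.00
  stratum 2: N_h·S_h = 1500·2.6 = 3900.00
  stratum 3: N_h·S_h = 1800·4.7 = 8460.00
  stratum 4: N_h·S_h = 2300·5.9 = 13570.00
Σ N_h S_h = 42850.00
n for stratum 4 = 426·13570.00/42850.00 = 134.908 → 135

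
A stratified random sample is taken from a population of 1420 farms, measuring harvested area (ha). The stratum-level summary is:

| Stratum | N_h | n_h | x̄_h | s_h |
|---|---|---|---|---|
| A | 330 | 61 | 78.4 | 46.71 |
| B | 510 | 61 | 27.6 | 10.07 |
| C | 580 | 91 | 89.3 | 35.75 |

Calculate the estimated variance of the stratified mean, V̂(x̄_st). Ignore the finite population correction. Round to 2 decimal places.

V̂(x̄_st) = Σ W_h² s_h²/n_h, with W_h = N_h/N and N = 1420:
  stratum A: (330/1420)²·46.71²/61 = 1.93171
  stratum B: (510/1420)²·10.07²/61 = 0.214434
  stratum C: (580/1420)²·35.75²/91 = 2.3431
V̂(x̄_st) = 4.48924

V̂(x̄_st) ≈ 4.49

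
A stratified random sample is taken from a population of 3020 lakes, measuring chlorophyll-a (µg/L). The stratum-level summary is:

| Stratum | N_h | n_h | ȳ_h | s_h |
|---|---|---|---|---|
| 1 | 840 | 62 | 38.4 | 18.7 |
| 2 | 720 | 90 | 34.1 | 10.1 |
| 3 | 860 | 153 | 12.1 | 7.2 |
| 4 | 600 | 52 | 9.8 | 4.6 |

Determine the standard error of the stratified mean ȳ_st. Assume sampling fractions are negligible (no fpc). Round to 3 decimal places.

V̂(ȳ_st) = Σ W_h² s_h²/n_h, with W_h = N_h/N and N = 3020:
  stratum 1: (840/3020)²·18.7²/62 = 0.436351
  stratum 2: (720/3020)²·10.1²/90 = 0.0644245
  stratum 3: (860/3020)²·7.2²/153 = 0.0274762
  stratum 4: (600/3020)²·4.6²/52 = 0.016062
V̂(ȳ_st) = 0.544314
SE(ȳ_st) = √0.544314 = 0.737776

SE(ȳ_st) ≈ 0.738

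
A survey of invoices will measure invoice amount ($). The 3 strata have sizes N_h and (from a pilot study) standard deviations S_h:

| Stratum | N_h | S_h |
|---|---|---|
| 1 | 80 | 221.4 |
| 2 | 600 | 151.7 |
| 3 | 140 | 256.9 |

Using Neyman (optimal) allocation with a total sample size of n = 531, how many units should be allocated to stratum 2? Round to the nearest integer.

334

Neyman allocation: n_h = n · N_h S_h / Σ N_i S_i, with n = 531.
  stratum 1: N_h·S_h = 80·221.4 = 17712.00
  stratum 2: N_h·S_h = 600·151.7 = 91020.00
  stratum 3: N_h·S_h = 140·256.9 = 35966.00
Σ N_h S_h = 144698.00
n for stratum 2 = 531·91020.00/144698.00 = 334.017 → 334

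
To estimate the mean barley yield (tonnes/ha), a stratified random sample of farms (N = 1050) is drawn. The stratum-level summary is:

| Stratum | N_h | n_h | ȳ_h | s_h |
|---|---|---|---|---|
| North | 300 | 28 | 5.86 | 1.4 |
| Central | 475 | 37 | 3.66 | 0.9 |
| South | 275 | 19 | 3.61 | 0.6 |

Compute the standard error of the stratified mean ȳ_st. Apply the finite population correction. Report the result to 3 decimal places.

V̂(ȳ_st) = Σ W_h² (1 − n_h/N_h) s_h²/n_h, with W_h = N_h/N and N = 1050:
  stratum North: (300/1050)²·(1 − 28/300)·1.4²/28 = 0.00518095
  stratum Central: (475/1050)²·(1 − 37/475)·0.9²/37 = 0.00413116
  stratum South: (275/1050)²·(1 − 19/275)·0.6²/19 = 0.00120988
V̂(ȳ_st) = 0.010522
SE(ȳ_st) = √0.010522 = 0.102577

SE(ȳ_st) ≈ 0.103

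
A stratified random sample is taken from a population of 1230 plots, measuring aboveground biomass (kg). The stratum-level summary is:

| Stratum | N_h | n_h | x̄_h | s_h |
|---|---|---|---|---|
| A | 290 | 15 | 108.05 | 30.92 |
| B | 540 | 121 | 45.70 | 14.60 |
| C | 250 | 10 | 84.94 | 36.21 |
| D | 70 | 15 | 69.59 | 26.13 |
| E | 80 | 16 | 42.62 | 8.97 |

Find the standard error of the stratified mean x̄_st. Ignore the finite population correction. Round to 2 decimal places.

V̂(x̄_st) = Σ W_h² s_h²/n_h, with W_h = N_h/N and N = 1230:
  stratum A: (290/1230)²·30.92²/15 = 3.54302
  stratum B: (540/1230)²·14.60²/121 = 0.339545
  stratum C: (250/1230)²·36.21²/10 = 5.4166
  stratum D: (70/1230)²·26.13²/15 = 0.147426
  stratum E: (80/1230)²·8.97²/16 = 0.0212733
V̂(x̄_st) = 9.46786
SE(x̄_st) = √9.46786 = 3.07699

SE(x̄_st) ≈ 3.08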